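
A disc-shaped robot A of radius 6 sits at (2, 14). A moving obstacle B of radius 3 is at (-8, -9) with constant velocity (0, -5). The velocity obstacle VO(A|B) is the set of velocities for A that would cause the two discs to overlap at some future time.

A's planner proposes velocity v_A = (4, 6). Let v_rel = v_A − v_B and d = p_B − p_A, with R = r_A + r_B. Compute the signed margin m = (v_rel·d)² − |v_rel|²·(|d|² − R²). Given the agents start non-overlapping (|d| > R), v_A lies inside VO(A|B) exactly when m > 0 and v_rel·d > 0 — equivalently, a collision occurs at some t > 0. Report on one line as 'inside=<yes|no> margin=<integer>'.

d = (-10, -23),  |d|² = 629;  R = 6+3 = 9,  c = 629−9² = 548
v_rel = (4, 11),  |v_rel|² = 137;  v_rel·d = (4)·(-10) + (11)·(-23) = -293
137·t² + 586·t + 548 = 0  ⇒  m = (-293)² − 137·548 = 10773
m = 10773 > 0,  v_rel·d = -293 < 0  ⇒  outside

inside=no margin=10773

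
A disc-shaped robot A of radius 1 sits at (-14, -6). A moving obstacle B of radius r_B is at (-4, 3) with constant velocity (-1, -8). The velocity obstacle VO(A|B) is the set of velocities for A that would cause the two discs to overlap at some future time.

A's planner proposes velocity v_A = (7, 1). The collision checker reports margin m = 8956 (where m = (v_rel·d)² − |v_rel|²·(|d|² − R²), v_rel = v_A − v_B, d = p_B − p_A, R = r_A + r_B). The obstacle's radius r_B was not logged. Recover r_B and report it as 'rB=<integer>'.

m = 8956
d = (10, 9);  v_rel = (8, 9),  |v_rel|² = 145
v_rel×d = (8)·(9) − (9)·(10) = -18
since m = R²·145 − (-18)²:  R² = (324 + 8956) / 145 = 64
R = √64 = 8  ⇒  r_B = 8 − 1 = 7

rB=7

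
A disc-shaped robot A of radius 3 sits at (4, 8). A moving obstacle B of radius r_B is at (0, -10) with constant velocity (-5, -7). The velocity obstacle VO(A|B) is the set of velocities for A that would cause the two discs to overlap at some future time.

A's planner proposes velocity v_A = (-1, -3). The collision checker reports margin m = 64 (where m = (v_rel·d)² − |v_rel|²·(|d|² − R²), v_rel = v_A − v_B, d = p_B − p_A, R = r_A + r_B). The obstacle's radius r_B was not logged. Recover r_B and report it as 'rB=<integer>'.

m = 64
d = (-4, -18);  v_rel = (4, 4),  |v_rel|² = 32
v_rel×d = (4)·(-18) − (4)·(-4) = -56
since m = R²·32 − (-56)²:  R² = (3136 + 64) / 32 = 100
R = √100 = 10  ⇒  r_B = 10 − 3 = 7

rB=7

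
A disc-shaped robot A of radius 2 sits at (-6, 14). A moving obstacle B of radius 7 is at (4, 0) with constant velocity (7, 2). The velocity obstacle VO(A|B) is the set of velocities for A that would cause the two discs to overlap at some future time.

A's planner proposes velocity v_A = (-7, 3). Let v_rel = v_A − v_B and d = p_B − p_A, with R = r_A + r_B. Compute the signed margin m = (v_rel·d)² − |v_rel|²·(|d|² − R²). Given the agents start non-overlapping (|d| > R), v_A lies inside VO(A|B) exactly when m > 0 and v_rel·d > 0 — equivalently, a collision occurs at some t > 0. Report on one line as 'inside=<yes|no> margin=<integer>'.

d = (10, -14),  |d|² = 296;  R = 2+7 = 9,  c = 296−9² = 215
v_rel = (-14, 1),  |v_rel|² = 197;  v_rel·d = (-14)·(10) + (1)·(-14) = -154
197·t² + 308·t + 215 = 0  ⇒  m = (-154)² − 197·215 = -18639
m = -18639 < 0,  v_rel·d = -154 < 0  ⇒  outside

inside=no margin=-18639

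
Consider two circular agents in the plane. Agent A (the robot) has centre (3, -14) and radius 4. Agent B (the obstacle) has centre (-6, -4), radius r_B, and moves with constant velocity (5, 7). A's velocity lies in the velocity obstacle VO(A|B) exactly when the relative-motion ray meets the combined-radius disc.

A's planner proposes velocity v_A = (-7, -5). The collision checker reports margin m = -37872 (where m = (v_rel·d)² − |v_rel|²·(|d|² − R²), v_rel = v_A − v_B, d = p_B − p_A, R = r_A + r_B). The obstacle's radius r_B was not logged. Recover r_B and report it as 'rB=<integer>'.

m = -37872
d = (-9, 10);  v_rel = (-12, -12),  |v_rel|² = 288
v_rel×d = (-12)·(10) − (-12)·(-9) = -228
since m = R²·288 − (-228)²:  R² = (51984 + -37872) / 288 = 49
R = √49 = 7  ⇒  r_B = 7 − 4 = 3

rB=3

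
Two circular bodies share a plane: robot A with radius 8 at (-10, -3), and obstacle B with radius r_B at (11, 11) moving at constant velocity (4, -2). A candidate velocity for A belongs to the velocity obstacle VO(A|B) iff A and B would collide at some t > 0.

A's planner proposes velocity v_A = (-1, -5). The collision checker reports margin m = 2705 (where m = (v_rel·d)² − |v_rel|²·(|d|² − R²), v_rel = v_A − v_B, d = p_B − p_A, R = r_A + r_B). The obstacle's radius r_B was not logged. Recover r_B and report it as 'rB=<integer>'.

m = 2705
d = (21, 14);  v_rel = (-5, -3),  |v_rel|² = 34
v_rel×d = (-5)·(14) − (-3)·(21) = -7
since m = R²·34 − (-7)²:  R² = (49 + 2705) / 34 = 81
R = √81 = 9  ⇒  r_B = 9 − 8 = 1

rB=1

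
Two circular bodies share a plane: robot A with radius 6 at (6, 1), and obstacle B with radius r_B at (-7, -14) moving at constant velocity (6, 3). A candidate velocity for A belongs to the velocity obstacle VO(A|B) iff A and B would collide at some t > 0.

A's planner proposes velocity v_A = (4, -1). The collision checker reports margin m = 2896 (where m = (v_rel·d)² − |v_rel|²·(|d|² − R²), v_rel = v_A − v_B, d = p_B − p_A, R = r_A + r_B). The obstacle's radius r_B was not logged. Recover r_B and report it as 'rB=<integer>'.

m = 2896
d = (-13, -15);  v_rel = (-2, -4),  |v_rel|² = 20
v_rel×d = (-2)·(-15) − (-4)·(-13) = -22
since m = R²·20 − (-22)²:  R² = (484 + 2896) / 20 = 169
R = √169 = 13  ⇒  r_B = 13 − 6 = 7

rB=7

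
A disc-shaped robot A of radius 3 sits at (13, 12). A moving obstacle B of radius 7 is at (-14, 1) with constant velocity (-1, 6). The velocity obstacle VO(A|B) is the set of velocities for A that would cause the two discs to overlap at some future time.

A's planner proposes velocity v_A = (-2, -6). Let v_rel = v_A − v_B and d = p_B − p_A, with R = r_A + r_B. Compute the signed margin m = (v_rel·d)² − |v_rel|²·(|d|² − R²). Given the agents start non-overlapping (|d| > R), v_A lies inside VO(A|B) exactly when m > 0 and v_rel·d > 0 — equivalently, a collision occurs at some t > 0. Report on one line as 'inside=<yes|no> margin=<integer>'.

d = (-27, -11),  |d|² = 850;  R = 3+7 = 10,  c = 850−10² = 750
v_rel = (-1, -12),  |v_rel|² = 145;  v_rel·d = (-1)·(-27) + (-12)·(-11) = 159
145·t² − 318·t + 750 = 0  ⇒  m = 159² − 145·750 = -83469
m = -83469 < 0,  v_rel·d = 159 > 0  ⇒  outside

inside=no margin=-83469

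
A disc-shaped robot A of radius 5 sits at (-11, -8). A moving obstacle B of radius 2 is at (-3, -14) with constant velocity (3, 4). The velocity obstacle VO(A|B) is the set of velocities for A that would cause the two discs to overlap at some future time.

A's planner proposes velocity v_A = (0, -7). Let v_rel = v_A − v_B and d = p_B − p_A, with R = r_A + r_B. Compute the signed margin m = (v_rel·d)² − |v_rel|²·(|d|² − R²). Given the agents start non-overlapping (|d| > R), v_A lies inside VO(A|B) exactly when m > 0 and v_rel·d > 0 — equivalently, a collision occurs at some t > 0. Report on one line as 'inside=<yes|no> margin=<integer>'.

d = (8, -6),  |d|² = 100;  R = 5+2 = 7,  c = 100−7² = 51
v_rel = (-3, -11),  |v_rel|² = 130;  v_rel·d = (-3)·(8) + (-11)·(-6) = 42
130·t² − 84·t + 51 = 0  ⇒  m = 42² − 130·51 = -4866
m = -4866 < 0,  v_rel·d = 42 > 0  ⇒  outside

inside=no margin=-4866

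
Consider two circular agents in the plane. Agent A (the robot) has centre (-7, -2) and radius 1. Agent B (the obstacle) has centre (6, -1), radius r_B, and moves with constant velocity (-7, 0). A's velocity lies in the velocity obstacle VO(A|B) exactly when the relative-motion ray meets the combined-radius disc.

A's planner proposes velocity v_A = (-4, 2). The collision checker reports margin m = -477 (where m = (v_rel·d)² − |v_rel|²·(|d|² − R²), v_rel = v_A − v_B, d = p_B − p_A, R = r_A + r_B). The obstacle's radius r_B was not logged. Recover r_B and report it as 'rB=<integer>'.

m = -477
d = (13, 1);  v_rel = (3, 2),  |v_rel|² = 13
v_rel×d = (3)·(1) − (2)·(13) = -23
since m = R²·13 − (-23)²:  R² = (529 + -477) / 13 = 4
R = √4 = 2  ⇒  r_B = 2 − 1 = 1

rB=1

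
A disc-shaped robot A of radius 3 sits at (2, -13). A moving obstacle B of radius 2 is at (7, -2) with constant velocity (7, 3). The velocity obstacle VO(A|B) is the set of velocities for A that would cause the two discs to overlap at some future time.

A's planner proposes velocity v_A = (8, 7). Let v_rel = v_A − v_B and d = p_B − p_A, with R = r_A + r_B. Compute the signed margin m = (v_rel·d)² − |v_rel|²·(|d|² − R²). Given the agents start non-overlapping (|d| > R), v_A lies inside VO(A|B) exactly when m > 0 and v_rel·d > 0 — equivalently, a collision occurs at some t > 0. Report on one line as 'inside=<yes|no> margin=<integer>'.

d = (5, 11),  |d|² = 146;  R = 3+2 = 5,  c = 146−5² = 121
v_rel = (1, 4),  |v_rel|² = 17;  v_rel·d = (1)·(5) + (4)·(11) = 49
17·t² − 98·t + 121 = 0  ⇒  m = 49² − 17·121 = 344
m = 344 > 0,  v_rel·d = 49 > 0  ⇒  inside

inside=yes margin=344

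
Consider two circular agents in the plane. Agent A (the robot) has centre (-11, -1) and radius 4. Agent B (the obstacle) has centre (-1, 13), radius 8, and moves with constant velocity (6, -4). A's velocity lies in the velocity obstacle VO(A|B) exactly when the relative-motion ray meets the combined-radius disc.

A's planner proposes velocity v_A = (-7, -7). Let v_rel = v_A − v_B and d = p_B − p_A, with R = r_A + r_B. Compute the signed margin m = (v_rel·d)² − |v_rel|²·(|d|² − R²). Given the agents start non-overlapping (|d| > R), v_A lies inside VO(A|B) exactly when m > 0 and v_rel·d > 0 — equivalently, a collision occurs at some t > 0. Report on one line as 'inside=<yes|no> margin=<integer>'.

d = (10, 14),  |d|² = 296;  R = 4+8 = 12,  c = 296−12² = 152
v_rel = (-13, -3),  |v_rel|² = 178;  v_rel·d = (-13)·(10) + (-3)·(14) = -172
178·t² + 344·t + 152 = 0  ⇒  m = (-172)² − 178·152 = 2528
m = 2528 > 0,  v_rel·d = -172 < 0  ⇒  outside

inside=no margin=2528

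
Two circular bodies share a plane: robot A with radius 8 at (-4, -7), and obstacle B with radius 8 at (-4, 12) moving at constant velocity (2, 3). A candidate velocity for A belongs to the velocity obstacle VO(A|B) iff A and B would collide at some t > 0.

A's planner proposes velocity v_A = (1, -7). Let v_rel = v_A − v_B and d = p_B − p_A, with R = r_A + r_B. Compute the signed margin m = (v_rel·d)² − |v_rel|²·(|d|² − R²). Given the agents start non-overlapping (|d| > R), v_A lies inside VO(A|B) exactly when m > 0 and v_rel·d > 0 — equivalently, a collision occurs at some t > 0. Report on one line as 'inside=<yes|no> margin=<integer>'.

d = (0, 19),  |d|² = 361;  R = 8+8 = 16,  c = 361−16² = 105
v_rel = (-1, -10),  |v_rel|² = 101;  v_rel·d = (-1)·(0) + (-10)·(19) = -190
101·t² + 380·t + 105 = 0  ⇒  m = (-190)² − 101·105 = 25495
m = 25495 > 0,  v_rel·d = -190 < 0  ⇒  outside

inside=no margin=25495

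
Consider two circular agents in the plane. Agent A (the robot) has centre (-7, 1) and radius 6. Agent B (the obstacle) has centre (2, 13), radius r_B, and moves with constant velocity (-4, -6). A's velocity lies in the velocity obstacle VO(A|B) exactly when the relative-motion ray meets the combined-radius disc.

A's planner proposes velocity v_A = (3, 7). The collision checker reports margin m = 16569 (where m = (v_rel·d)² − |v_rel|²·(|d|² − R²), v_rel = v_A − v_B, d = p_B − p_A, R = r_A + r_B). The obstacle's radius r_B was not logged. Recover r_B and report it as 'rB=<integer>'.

m = 16569
d = (9, 12);  v_rel = (7, 13),  |v_rel|² = 218
v_rel×d = (7)·(12) − (13)·(9) = -33
since m = R²·218 − (-33)²:  R² = (1089 + 16569) / 218 = 81
R = √81 = 9  ⇒  r_B = 9 − 6 = 3

rB=3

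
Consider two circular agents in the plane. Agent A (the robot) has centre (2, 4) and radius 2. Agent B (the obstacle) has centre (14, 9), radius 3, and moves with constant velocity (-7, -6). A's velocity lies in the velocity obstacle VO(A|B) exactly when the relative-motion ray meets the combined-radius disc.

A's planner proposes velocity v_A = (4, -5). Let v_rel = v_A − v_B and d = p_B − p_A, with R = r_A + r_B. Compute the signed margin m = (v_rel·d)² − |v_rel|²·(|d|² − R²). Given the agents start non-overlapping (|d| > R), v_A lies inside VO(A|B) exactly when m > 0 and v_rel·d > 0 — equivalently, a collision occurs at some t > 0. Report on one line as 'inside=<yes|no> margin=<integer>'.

d = (12, 5),  |d|² = 169;  R = 2+3 = 5,  c = 169−5² = 144
v_rel = (11, 1),  |v_rel|² = 122;  v_rel·d = (11)·(12) + (1)·(5) = 137
122·t² − 274·t + 144 = 0  ⇒  m = 137² − 122·144 = 1201
m = 1201 > 0,  v_rel·d = 137 > 0  ⇒  inside

inside=yes margin=1201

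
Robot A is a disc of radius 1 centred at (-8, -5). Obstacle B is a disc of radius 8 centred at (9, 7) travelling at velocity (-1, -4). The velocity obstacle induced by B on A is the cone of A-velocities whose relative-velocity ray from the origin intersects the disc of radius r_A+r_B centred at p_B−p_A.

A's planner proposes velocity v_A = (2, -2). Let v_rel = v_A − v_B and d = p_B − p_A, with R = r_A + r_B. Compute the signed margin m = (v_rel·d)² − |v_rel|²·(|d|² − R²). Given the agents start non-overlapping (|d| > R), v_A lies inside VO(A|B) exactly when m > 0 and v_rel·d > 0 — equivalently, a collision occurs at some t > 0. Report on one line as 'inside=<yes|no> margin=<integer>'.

d = (17, 12),  |d|² = 433;  R = 1+8 = 9,  c = 433−9² = 352
v_rel = (3, 2),  |v_rel|² = 13;  v_rel·d = (3)·(17) + (2)·(12) = 75
13·t² − 150·t + 352 = 0  ⇒  m = 75² − 13·352 = 1049
m = 1049 > 0,  v_rel·d = 75 > 0  ⇒  inside

inside=yes margin=1049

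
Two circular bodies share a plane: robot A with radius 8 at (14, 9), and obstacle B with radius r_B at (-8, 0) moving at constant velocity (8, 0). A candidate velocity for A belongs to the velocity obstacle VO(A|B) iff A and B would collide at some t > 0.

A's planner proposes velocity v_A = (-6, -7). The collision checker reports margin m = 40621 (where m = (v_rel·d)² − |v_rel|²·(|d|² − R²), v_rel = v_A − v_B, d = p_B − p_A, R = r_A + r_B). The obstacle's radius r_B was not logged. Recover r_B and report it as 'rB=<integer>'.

m = 40621
d = (-22, -9);  v_rel = (-14, -7),  |v_rel|² = 245
v_rel×d = (-14)·(-9) − (-7)·(-22) = -28
since m = R²·245 − (-28)²:  R² = (784 + 40621) / 245 = 169
R = √169 = 13  ⇒  r_B = 13 − 8 = 5

rB=5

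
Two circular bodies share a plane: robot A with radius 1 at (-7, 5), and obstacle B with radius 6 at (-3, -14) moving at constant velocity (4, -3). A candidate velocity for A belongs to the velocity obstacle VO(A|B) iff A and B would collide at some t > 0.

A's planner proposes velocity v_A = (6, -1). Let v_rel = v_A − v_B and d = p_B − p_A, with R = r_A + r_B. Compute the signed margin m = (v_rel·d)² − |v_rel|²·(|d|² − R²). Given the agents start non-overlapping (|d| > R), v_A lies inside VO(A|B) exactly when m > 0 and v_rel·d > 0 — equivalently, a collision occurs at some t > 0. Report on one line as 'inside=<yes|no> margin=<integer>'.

d = (4, -19),  |d|² = 377;  R = 1+6 = 7,  c = 377−7² = 328
v_rel = (2, 2),  |v_rel|² = 8;  v_rel·d = (2)·(4) + (2)·(-19) = -30
8·t² + 60·t + 328 = 0  ⇒  m = (-30)² − 8·328 = -1724
m = -1724 < 0,  v_rel·d = -30 < 0  ⇒  outside

inside=no margin=-1724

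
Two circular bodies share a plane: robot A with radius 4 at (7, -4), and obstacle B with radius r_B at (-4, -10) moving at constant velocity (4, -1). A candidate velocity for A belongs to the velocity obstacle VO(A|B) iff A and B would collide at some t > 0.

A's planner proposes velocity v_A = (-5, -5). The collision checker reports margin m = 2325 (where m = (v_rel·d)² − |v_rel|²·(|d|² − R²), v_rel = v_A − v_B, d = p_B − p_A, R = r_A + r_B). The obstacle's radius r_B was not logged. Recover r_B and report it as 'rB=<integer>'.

m = 2325
d = (-11, -6);  v_rel = (-9, -4),  |v_rel|² = 97
v_rel×d = (-9)·(-6) − (-4)·(-11) = 10
since m = R²·97 − 10²:  R² = (100 + 2325) / 97 = 25
R = √25 = 5  ⇒  r_B = 5 − 4 = 1

rB=1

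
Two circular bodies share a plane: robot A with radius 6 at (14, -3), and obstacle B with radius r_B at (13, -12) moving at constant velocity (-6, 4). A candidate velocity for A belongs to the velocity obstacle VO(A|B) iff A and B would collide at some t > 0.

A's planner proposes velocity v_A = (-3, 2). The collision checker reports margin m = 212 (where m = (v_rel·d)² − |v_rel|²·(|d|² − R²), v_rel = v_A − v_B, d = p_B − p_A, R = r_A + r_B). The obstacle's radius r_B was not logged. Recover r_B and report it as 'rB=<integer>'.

m = 212
d = (-1, -9);  v_rel = (3, -2),  |v_rel|² = 13
v_rel×d = (3)·(-9) − (-2)·(-1) = -29
since m = R²·13 − (-29)²:  R² = (841 + 212) / 13 = 81
R = √81 = 9  ⇒  r_B = 9 − 6 = 3

rB=3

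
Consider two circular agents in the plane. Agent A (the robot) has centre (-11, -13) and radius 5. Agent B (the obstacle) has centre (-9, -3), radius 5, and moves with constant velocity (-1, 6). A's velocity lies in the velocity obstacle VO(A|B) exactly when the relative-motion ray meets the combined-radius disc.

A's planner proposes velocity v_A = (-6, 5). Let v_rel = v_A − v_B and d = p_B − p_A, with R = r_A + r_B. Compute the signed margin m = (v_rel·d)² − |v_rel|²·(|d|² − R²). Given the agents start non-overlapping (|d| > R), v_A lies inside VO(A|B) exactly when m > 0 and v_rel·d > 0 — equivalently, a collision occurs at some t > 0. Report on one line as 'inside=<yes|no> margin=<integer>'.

d = (2, 10),  |d|² = 104;  R = 5+5 = 10,  c = 104−10² = 4
v_rel = (-5, -1),  |v_rel|² = 26;  v_rel·d = (-5)·(2) + (-1)·(10) = -20
26·t² + 40·t + 4 = 0  ⇒  m = (-20)² − 26·4 = 296
m = 296 > 0,  v_rel·d = -20 < 0  ⇒  outside

inside=no margin=296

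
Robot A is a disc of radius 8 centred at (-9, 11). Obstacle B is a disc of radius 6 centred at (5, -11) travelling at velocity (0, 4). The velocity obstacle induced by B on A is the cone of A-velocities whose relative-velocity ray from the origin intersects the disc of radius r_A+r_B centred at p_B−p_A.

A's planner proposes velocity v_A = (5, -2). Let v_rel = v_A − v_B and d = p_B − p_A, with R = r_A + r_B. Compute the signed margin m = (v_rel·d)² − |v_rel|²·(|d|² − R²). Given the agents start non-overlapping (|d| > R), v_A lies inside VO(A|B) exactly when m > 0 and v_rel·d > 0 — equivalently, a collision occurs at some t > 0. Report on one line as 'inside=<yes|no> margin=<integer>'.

d = (14, -22),  |d|² = 680;  R = 8+6 = 14,  c = 680−14² = 484
v_rel = (5, -6),  |v_rel|² = 61;  v_rel·d = (5)·(14) + (-6)·(-22) = 202
61·t² − 404·t + 484 = 0  ⇒  m = 202² − 61·484 = 11280
m = 11280 > 0,  v_rel·d = 202 > 0  ⇒  inside

inside=yes margin=11280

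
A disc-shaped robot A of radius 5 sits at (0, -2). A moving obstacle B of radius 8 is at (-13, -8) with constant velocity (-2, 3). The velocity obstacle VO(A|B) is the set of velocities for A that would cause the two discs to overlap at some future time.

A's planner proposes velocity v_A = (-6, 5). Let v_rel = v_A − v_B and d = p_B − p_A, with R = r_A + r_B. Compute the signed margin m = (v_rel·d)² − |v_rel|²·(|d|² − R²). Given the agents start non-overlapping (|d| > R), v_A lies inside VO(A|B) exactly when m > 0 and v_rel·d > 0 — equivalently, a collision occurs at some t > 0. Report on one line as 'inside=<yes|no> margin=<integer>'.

d = (-13, -6),  |d|² = 205;  R = 5+8 = 13,  c = 205−13² = 36
v_rel = (-4, 2),  |v_rel|² = 20;  v_rel·d = (-4)·(-13) + (2)·(-6) = 40
20·t² − 80·t + 36 = 0  ⇒  m = 40² − 20·36 = 880
m = 880 > 0,  v_rel·d = 40 > 0  ⇒  inside

inside=yes margin=880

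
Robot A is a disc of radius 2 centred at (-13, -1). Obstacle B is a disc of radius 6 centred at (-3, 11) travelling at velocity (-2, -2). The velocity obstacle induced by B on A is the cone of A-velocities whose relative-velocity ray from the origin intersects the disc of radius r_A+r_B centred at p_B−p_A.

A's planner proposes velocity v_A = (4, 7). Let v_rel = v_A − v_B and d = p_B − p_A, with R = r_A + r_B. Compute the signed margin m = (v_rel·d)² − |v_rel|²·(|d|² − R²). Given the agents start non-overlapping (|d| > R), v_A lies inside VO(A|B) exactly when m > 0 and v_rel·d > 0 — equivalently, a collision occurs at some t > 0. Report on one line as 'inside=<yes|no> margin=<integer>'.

d = (10, 12),  |d|² = 244;  R = 2+6 = 8,  c = 244−8² = 180
v_rel = (6, 9),  |v_rel|² = 117;  v_rel·d = (6)·(10) + (9)·(12) = 168
117·t² − 336·t + 180 = 0  ⇒  m = 168² − 117·180 = 7164
m = 7164 > 0,  v_rel·d = 168 > 0  ⇒  inside

inside=yes margin=7164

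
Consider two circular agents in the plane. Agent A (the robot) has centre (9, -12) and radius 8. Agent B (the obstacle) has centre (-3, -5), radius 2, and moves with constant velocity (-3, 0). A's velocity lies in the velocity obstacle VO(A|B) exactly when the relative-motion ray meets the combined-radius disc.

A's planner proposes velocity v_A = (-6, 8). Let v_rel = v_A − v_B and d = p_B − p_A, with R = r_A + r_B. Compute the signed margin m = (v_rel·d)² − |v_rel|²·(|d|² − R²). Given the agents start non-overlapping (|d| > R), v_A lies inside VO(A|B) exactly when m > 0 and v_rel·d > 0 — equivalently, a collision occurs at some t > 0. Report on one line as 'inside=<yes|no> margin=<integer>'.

d = (-12, 7),  |d|² = 193;  R = 8+2 = 10,  c = 193−10² = 93
v_rel = (-3, 8),  |v_rel|² = 73;  v_rel·d = (-3)·(-12) + (8)·(7) = 92
73·t² − 184·t + 93 = 0  ⇒  m = 92² − 73·93 = 1675
m = 1675 > 0,  v_rel·d = 92 > 0  ⇒  inside

inside=yes margin=1675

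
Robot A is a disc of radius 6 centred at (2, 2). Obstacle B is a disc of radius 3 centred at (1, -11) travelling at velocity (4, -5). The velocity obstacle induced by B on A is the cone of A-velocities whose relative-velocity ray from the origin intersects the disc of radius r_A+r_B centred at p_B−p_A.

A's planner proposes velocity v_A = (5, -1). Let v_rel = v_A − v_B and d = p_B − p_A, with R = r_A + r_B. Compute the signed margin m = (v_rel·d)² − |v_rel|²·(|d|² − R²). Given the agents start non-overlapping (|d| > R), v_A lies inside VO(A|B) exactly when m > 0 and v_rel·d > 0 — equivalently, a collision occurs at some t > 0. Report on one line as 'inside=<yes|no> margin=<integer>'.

d = (-1, -13),  |d|² = 170;  R = 6+3 = 9,  c = 170−9² = 89
v_rel = (1, 4),  |v_rel|² = 17;  v_rel·d = (1)·(-1) + (4)·(-13) = -53
17·t² + 106·t + 89 = 0  ⇒  m = (-53)² − 17·89 = 1296
m = 1296 > 0,  v_rel·d = -53 < 0  ⇒  outside

inside=no margin=1296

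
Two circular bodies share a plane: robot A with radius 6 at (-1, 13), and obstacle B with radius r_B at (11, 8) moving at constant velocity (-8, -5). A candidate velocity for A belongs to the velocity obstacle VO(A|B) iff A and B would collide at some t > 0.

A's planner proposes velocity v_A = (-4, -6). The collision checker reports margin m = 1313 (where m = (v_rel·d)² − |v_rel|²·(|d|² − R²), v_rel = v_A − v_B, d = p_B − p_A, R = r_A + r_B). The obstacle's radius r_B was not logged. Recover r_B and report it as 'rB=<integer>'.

m = 1313
d = (12, -5);  v_rel = (4, -1),  |v_rel|² = 17
v_rel×d = (4)·(-5) − (-1)·(12) = -8
since m = R²·17 − (-8)²:  R² = (64 + 1313) / 17 = 81
R = √81 = 9  ⇒  r_B = 9 − 6 = 3

rB=3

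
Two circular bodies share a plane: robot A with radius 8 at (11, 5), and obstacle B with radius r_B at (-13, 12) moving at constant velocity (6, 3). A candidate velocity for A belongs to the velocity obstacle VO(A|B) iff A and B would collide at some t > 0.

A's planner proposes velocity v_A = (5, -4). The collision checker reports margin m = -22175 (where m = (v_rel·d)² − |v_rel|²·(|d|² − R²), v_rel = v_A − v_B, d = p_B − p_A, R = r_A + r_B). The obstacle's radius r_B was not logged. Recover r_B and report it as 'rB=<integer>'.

m = -22175
d = (-24, 7);  v_rel = (-1, -7),  |v_rel|² = 50
v_rel×d = (-1)·(7) − (-7)·(-24) = -175
since m = R²·50 − (-175)²:  R² = (30625 + -22175) / 50 = 169
R = √169 = 13  ⇒  r_B = 13 − 8 = 5

rB=5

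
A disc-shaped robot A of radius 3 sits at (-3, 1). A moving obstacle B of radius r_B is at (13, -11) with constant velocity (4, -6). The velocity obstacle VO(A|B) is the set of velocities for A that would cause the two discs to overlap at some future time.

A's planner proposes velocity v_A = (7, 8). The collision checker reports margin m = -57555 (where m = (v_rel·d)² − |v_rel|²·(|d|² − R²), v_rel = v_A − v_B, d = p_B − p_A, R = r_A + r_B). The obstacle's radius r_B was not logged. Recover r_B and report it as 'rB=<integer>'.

m = -57555
d = (16, -12);  v_rel = (3, 14),  |v_rel|² = 205
v_rel×d = (3)·(-12) − (14)·(16) = -260
since m = R²·205 − (-260)²:  R² = (67600 + -57555) / 205 = 49
R = √49 = 7  ⇒  r_B = 7 − 3 = 4

rB=4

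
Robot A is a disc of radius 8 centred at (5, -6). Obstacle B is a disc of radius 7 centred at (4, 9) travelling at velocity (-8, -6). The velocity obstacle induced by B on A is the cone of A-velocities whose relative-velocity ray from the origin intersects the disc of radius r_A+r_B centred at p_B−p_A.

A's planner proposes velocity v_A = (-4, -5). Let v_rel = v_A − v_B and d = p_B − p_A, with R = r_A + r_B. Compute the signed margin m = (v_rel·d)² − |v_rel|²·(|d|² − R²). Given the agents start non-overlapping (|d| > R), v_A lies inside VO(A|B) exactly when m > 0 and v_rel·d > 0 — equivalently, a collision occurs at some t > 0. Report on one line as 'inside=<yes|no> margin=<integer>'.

d = (-1, 15),  |d|² = 226;  R = 8+7 = 15,  c = 226−15² = 1
v_rel = (4, 1),  |v_rel|² = 17;  v_rel·d = (4)·(-1) + (1)·(15) = 11
17·t² − 22·t + 1 = 0  ⇒  m = 11² − 17·1 = 104
m = 104 > 0,  v_rel·d = 11 > 0  ⇒  inside

inside=yes margin=104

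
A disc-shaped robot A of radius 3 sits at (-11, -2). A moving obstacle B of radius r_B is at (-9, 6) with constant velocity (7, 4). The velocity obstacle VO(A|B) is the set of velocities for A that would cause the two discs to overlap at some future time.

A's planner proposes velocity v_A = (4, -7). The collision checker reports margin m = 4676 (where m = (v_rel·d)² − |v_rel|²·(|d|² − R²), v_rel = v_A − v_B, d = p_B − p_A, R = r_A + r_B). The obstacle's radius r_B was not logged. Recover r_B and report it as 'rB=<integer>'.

m = 4676
d = (2, 8);  v_rel = (-3, -11),  |v_rel|² = 130
v_rel×d = (-3)·(8) − (-11)·(2) = -2
since m = R²·130 − (-2)²:  R² = (4 + 4676) / 130 = 36
R = √36 = 6  ⇒  r_B = 6 − 3 = 3

rB=3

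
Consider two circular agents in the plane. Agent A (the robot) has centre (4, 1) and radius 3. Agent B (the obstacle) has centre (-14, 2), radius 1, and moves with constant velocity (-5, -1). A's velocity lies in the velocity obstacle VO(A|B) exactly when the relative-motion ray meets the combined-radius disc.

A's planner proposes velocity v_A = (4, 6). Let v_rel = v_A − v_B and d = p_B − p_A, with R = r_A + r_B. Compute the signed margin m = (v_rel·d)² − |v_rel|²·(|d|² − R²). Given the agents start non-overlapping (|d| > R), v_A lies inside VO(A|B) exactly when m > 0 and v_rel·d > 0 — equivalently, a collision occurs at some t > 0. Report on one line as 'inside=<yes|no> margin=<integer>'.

d = (-18, 1),  |d|² = 325;  R = 3+1 = 4,  c = 325−4² = 309
v_rel = (9, 7),  |v_rel|² = 130;  v_rel·d = (9)·(-18) + (7)·(1) = -155
130·t² + 310·t + 309 = 0  ⇒  m = (-155)² − 130·309 = -16145
m = -16145 < 0,  v_rel·d = -155 < 0  ⇒  outside

inside=no margin=-16145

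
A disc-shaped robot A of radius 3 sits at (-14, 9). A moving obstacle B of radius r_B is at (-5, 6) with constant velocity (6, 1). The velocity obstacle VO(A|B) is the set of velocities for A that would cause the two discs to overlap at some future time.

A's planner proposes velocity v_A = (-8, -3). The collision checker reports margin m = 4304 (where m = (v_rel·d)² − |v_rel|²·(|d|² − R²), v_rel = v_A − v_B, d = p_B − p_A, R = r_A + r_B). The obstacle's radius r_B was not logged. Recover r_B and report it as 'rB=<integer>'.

m = 4304
d = (9, -3);  v_rel = (-14, -4),  |v_rel|² = 212
v_rel×d = (-14)·(-3) − (-4)·(9) = 78
since m = R²·212 − 78²:  R² = (6084 + 4304) / 212 = 49
R = √49 = 7  ⇒  r_B = 7 − 3 = 4

rB=4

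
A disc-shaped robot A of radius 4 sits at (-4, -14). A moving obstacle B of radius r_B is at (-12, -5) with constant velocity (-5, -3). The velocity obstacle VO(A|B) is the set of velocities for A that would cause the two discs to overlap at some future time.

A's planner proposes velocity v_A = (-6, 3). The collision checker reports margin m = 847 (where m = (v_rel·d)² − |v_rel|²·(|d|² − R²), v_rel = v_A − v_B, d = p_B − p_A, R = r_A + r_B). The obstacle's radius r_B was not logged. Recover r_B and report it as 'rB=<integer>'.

m = 847
d = (-8, 9);  v_rel = (-1, 6),  |v_rel|² = 37
v_rel×d = (-1)·(9) − (6)·(-8) = 39
since m = R²·37 − 39²:  R² = (1521 + 847) / 37 = 64
R = √64 = 8  ⇒  r_B = 8 − 4 = 4

rB=4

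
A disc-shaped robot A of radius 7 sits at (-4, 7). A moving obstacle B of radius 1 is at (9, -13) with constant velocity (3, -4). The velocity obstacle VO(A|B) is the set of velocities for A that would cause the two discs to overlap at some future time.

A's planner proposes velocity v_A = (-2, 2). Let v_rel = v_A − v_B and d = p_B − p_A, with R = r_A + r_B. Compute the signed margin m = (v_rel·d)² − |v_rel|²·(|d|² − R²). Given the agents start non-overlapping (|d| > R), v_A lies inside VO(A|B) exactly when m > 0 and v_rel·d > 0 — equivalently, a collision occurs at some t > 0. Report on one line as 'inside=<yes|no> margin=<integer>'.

d = (13, -20),  |d|² = 569;  R = 7+1 = 8,  c = 569−8² = 505
v_rel = (-5, 6),  |v_rel|² = 61;  v_rel·d = (-5)·(13) + (6)·(-20) = -185
61·t² + 370·t + 505 = 0  ⇒  m = (-185)² − 61·505 = 3420
m = 3420 > 0,  v_rel·d = -185 < 0  ⇒  outside

inside=no margin=3420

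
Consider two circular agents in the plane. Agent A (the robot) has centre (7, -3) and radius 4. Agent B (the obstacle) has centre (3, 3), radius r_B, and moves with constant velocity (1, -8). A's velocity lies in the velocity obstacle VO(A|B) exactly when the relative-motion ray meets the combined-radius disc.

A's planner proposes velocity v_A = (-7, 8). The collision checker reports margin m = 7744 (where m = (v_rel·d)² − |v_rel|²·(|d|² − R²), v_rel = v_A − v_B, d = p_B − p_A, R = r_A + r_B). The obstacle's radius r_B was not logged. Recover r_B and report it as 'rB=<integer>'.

m = 7744
d = (-4, 6);  v_rel = (-8, 16),  |v_rel|² = 320
v_rel×d = (-8)·(6) − (16)·(-4) = 16
since m = R²·320 − 16²:  R² = (256 + 7744) / 320 = 25
R = √25 = 5  ⇒  r_B = 5 − 4 = 1

rB=1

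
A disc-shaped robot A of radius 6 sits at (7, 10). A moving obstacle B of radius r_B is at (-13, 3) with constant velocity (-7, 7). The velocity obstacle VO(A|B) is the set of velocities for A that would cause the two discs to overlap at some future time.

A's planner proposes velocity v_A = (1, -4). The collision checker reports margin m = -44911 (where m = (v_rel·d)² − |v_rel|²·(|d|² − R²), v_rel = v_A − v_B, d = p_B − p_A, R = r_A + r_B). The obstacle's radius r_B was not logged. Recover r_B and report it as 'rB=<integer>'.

m = -44911
d = (-20, -7);  v_rel = (8, -11),  |v_rel|² = 185
v_rel×d = (8)·(-7) − (-11)·(-20) = -276
since m = R²·185 − (-276)²:  R² = (76176 + -44911) / 185 = 169
R = √169 = 13  ⇒  r_B = 13 − 6 = 7

rB=7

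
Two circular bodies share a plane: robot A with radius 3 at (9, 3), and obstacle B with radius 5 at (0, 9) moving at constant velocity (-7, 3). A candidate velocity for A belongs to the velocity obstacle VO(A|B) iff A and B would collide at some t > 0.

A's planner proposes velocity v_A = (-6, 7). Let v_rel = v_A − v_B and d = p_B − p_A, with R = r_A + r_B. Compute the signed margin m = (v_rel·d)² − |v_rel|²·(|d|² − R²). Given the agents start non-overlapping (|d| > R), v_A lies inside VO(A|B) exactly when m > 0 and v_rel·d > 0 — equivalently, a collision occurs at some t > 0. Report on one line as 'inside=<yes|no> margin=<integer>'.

d = (-9, 6),  |d|² = 117;  R = 3+5 = 8,  c = 117−8² = 53
v_rel = (1, 4),  |v_rel|² = 17;  v_rel·d = (1)·(-9) + (4)·(6) = 15
17·t² − 30·t + 53 = 0  ⇒  m = 15² − 17·53 = -676
m = -676 < 0,  v_rel·d = 15 > 0  ⇒  outside

inside=no margin=-676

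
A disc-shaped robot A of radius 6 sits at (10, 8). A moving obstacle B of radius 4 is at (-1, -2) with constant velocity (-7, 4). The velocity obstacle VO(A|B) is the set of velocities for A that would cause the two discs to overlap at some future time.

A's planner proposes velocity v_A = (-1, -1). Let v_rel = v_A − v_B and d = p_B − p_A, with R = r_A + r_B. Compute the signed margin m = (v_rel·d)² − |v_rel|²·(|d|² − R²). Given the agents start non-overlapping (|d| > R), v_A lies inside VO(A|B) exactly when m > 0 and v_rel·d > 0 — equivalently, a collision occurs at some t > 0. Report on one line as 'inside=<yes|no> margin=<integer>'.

d = (-11, -10),  |d|² = 221;  R = 6+4 = 10,  c = 221−10² = 121
v_rel = (6, -5),  |v_rel|² = 61;  v_rel·d = (6)·(-11) + (-5)·(-10) = -16
61·t² + 32·t + 121 = 0  ⇒  m = (-16)² − 61·121 = -7125
m = -7125 < 0,  v_rel·d = -16 < 0  ⇒  outside

inside=no margin=-7125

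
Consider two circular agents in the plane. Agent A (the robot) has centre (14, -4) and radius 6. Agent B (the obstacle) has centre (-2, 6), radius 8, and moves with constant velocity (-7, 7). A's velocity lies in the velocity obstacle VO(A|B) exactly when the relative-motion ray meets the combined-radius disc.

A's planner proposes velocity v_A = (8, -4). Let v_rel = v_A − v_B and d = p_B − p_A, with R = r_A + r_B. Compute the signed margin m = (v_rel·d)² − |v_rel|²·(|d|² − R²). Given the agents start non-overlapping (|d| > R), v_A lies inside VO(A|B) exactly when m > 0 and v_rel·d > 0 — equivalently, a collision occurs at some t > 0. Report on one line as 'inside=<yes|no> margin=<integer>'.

d = (-16, 10),  |d|² = 356;  R = 6+8 = 14,  c = 356−14² = 160
v_rel = (15, -11),  |v_rel|² = 346;  v_rel·d = (15)·(-16) + (-11)·(10) = -350
346·t² + 700·t + 160 = 0  ⇒  m = (-350)² − 346·160 = 67140
m = 67140 > 0,  v_rel·d = -350 < 0  ⇒  outside

inside=no margin=67140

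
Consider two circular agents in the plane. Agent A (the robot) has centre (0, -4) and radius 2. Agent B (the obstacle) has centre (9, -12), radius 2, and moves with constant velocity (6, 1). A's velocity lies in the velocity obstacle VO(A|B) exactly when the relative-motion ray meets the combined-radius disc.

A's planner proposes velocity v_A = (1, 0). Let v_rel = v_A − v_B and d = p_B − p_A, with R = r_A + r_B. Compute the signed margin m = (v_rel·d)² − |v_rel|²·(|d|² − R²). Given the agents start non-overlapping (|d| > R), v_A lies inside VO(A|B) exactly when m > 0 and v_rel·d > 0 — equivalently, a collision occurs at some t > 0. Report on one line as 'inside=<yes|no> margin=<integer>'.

d = (9, -8),  |d|² = 145;  R = 2+2 = 4,  c = 145−4² = 129
v_rel = (-5, -1),  |v_rel|² = 26;  v_rel·d = (-5)·(9) + (-1)·(-8) = -37
26·t² + 74·t + 129 = 0  ⇒  m = (-37)² − 26·129 = -1985
m = -1985 < 0,  v_rel·d = -37 < 0  ⇒  outside

inside=no margin=-1985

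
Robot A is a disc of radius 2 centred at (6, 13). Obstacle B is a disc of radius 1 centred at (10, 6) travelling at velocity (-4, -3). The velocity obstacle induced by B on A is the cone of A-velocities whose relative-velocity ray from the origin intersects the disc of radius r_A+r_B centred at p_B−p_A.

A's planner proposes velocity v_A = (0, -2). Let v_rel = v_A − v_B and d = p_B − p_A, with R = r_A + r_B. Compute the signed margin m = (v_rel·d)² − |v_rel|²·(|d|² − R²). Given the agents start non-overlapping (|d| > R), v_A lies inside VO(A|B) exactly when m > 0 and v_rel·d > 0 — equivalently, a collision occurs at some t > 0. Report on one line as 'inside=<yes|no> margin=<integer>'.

d = (4, -7),  |d|² = 65;  R = 2+1 = 3,  c = 65−3² = 56
v_rel = (4, 1),  |v_rel|² = 17;  v_rel·d = (4)·(4) + (1)·(-7) = 9
17·t² − 18·t + 56 = 0  ⇒  m = 9² − 17·56 = -871
m = -871 < 0,  v_rel·d = 9 > 0  ⇒  outside

inside=no margin=-871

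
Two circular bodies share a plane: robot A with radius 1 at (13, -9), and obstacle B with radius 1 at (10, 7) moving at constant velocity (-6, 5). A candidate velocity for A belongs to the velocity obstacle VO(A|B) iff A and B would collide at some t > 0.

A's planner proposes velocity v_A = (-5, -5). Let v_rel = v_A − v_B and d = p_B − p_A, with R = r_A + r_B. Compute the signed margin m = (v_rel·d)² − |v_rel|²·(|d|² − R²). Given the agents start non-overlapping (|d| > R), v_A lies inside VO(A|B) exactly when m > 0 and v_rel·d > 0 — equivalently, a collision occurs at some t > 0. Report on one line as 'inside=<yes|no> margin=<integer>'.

d = (-3, 16),  |d|² = 265;  R = 1+1 = 2,  c = 265−2² = 261
v_rel = (1, -10),  |v_rel|² = 101;  v_rel·d = (1)·(-3) + (-10)·(16) = -163
101·t² + 326·t + 261 = 0  ⇒  m = (-163)² − 101·261 = 208
m = 208 > 0,  v_rel·d = -163 < 0  ⇒  outside

inside=no margin=208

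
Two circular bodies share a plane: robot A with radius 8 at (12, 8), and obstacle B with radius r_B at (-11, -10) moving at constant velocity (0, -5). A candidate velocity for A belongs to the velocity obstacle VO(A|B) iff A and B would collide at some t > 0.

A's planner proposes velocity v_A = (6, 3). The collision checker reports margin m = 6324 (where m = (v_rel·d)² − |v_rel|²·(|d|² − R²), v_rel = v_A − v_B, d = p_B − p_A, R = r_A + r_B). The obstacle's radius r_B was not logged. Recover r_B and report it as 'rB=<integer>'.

m = 6324
d = (-23, -18);  v_rel = (6, 8),  |v_rel|² = 100
v_rel×d = (6)·(-18) − (8)·(-23) = 76
since m = R²·100 − 76²:  R² = (5776 + 6324) / 100 = 121
R = √121 = 11  ⇒  r_B = 11 − 8 = 3

rB=3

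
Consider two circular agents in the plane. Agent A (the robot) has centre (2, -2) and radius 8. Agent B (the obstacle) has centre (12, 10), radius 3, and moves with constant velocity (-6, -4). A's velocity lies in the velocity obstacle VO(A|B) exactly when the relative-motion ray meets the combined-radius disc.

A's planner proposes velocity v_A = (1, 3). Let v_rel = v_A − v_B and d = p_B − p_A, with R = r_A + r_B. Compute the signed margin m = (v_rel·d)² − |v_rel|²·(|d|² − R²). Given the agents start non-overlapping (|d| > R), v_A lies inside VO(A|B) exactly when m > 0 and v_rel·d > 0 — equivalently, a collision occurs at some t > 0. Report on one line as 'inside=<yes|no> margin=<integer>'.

d = (10, 12),  |d|² = 244;  R = 8+3 = 11,  c = 244−11² = 123
v_rel = (7, 7),  |v_rel|² = 98;  v_rel·d = (7)·(10) + (7)·(12) = 154
98·t² − 308·t + 123 = 0  ⇒  m = 154² − 98·123 = 11662
m = 11662 > 0,  v_rel·d = 154 > 0  ⇒  inside

inside=yes margin=11662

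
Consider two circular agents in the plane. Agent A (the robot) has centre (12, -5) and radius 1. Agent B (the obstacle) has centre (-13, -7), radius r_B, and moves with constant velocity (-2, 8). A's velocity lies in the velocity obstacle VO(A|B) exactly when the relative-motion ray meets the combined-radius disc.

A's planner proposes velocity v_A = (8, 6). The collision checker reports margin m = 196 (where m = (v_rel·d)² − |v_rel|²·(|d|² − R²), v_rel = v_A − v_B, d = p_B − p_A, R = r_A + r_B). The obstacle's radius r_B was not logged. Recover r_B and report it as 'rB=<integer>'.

m = 196
d = (-25, -2);  v_rel = (10, -2),  |v_rel|² = 104
v_rel×d = (10)·(-2) − (-2)·(-25) = -70
since m = R²·104 − (-70)²:  R² = (4900 + 196) / 104 = 49
R = √49 = 7  ⇒  r_B = 7 − 1 = 6

rB=6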